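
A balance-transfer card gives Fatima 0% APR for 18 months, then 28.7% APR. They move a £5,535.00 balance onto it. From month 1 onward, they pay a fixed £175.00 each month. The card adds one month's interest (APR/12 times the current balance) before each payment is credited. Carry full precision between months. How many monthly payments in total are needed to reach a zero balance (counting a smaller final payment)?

Promo months 1–18 at r₀ = 0%/12 = 0; months 19+ at r₁ = 28.7%/12 = 0.0239167.
After month 18 (no interest yet): B = £5,535.00 − 18·£175.00 = £2,385.00.
Then at r₁ with £175.00/mo: n₂ = −ln(1 − r₁·B/P)/ln(1+r₁) ≈ 16.69 → 17 more payments.

35 months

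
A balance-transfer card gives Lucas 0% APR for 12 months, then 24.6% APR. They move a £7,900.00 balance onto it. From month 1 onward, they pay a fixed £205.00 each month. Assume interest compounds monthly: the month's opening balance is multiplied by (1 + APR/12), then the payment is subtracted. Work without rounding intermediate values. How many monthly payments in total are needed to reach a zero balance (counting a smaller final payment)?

51 months

Promo months 1–12 at r₀ = 0%/12 = 0; months 13+ at r₁ = 24.6%/12 = 0.0205.
After month 12 (no interest yet): B = £7,900.00 − 12·£205.00 = £5,440.00.
Then at r₁ with £205.00/mo: n₂ = −ln(1 − r₁·B/P)/ln(1+r₁) ≈ 38.70 → 39 more payments.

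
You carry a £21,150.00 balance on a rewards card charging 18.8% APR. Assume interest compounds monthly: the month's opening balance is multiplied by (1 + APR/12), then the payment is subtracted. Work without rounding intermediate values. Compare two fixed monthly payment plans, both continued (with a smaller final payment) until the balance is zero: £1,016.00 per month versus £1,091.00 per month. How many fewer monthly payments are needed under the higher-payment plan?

Monthly rate r = 18.8%/12 = 1.56667% = 0.0156667.
At £1,016.00/mo: n = ⌈−ln(1 − rB₀/P)/ln(1+r)⌉ = 26 payments (last £399.95); total interest = total paid − £21,150.00 = £4,649.95.
At £1,091.00/mo: 24 payments (last £314.21); total interest £4,257.21.
Payments saved = 26 − 24 = 2.

2 fewer payments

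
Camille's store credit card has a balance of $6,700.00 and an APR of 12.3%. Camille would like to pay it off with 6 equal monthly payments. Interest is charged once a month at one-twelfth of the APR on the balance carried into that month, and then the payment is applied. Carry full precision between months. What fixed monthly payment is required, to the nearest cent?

Monthly rate r = 12.3%/12 = 1.025% = 0.01025.
Level-payment amortization: P = B₀·r / (1 − (1+r)^(−n)) = 6700.00·0.01025 / (1 − 1.01025^(−6)).
Denominator 1 − (1+r)^(−6) = 0.0593526306.
P = 68.675 / 0.0593526306 ≈ 1157.07.

$1,157.07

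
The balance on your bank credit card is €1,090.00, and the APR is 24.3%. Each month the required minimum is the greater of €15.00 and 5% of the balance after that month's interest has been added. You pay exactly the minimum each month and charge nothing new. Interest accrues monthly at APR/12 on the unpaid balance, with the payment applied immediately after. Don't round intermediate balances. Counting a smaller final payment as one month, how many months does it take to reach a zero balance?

68 months

Monthly rate r = 24.3%/12 = 2.025% = 0.02025.
While 5% of the post-interest balance exceeds €15.00, each month B ← (B·(1+r))·(1 − 0.05), i.e. B shrinks by the factor (1+r)·0.95 = 0.96924.
This holds for months 1–42. Entering month 43 the balance is €293.42; 5% of the post-interest balance is now below €15.00, so the flat €15.00 minimum applies from here.
From month 43 a fixed €15.00 at rate r clears €293.42 in 26 more payments. Total: 42 + 26 = 68 months.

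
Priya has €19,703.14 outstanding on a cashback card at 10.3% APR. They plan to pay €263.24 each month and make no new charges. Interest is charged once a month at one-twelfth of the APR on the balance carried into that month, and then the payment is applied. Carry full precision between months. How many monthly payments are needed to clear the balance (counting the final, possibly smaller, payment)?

Monthly rate r = 10.3%/12 = 0.858333% = 0.00858333.
Recurrence: B ← B·(1+r) − €263.24.
Month 1: interest €169.12; balance after payment €19,609.02.
Month 2: interest €168.31; balance after payment €19,514.09.
Closed form: n = −ln(1 − rB₀/P)/ln(1+r) = −ln(0.35755)/ln(1.00858) ≈ 120.337, so the balance reaches zero during payment 121.

121 months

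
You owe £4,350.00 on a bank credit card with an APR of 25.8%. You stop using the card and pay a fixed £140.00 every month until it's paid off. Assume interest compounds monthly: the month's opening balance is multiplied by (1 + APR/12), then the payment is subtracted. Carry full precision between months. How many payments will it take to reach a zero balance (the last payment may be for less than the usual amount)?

52 payments

Monthly rate r = 25.8%/12 = 2.15% = 0.0215.
Recurrence: B ← B·(1+r) − £140.00.
Month 1: interest £93.53; balance after payment £4,303.52.
Month 2: interest £92.53; balance after payment £4,256.05.
Closed form: n = −ln(1 − rB₀/P)/ln(1+r) = −ln(0.33196)/ln(1.0215) ≈ 51.839, so the balance reaches zero during payment 52.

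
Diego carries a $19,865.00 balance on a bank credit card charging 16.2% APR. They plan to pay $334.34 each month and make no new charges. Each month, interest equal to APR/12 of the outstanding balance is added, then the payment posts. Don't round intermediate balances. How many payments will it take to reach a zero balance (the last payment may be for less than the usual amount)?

121 months

Monthly rate r = 16.2%/12 = 1.35% = 0.0135.
Recurrence: B ← B·(1+r) − $334.34.
Month 1: interest $268.18; balance after payment $19,798.84.
Month 2: interest $267.28; balance after payment $19,731.78.
Closed form: n = −ln(1 − rB₀/P)/ln(1+r) = −ln(0.19789)/ln(1.0135) ≈ 120.812, so the balance reaches zero during payment 121.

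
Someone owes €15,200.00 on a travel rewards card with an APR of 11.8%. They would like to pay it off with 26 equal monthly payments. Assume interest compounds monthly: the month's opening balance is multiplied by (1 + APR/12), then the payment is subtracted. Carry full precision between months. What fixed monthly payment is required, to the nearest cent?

€665.38

Monthly rate r = 11.8%/12 = 0.983333% = 0.00983333.
Level-payment amortization: P = B₀·r / (1 − (1+r)^(−n)) = 15200.00·0.00983333 / (1 − 1.00983^(−26)).
Denominator 1 − (1+r)^(−26) = 0.224632229.
P = 149.467 / 0.224632229 ≈ 665.38.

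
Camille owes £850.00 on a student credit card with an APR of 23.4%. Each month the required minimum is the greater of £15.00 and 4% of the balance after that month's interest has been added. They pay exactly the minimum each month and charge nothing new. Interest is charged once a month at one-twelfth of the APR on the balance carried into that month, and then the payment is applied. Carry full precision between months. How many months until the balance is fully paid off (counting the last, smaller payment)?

Monthly rate r = 23.4%/12 = 1.95% = 0.0195.
While 4% of the post-interest balance exceeds £15.00, each month B ← (B·(1+r))·(1 − 0.04), i.e. B shrinks by the factor (1+r)·0.96 = 0.97872.
This holds for months 1–39. Entering month 40 the balance is £367.37; 4% of the post-interest balance is now below £15.00, so the flat £15.00 minimum applies from here.
From month 40 a fixed £15.00 at rate r clears £367.37 in 34 more payments. Total: 39 + 34 = 73 months.

73 months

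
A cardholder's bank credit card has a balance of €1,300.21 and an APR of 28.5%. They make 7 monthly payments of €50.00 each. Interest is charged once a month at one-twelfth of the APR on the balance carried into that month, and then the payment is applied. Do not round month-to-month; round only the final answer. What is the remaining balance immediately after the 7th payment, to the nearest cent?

€1,156.45

Monthly rate r = 28.5%/12 = 2.375% = 0.02375.
Each month: B ← B·(1+r) − €50.00.
Month 1: interest €30.88; balance after payment €1,281.09.
Month 2: interest €30.43; balance after payment €1,261.52.
Month 3: interest €29.96; balance after payment €1,241.48.
Month 4: interest €29.49; balance after payment €1,220.96.
Month 5: interest €29.00; balance after payment €1,199.96.
Month 6: interest €28.50; balance after payment €1,178.46.
Month 7: interest €27.99; balance after payment €1,156.45.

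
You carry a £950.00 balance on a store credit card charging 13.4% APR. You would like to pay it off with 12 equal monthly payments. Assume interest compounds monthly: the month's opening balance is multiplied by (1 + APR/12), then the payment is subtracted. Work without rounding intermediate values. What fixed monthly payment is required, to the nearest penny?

£85.03

Monthly rate r = 13.4%/12 = 1.11667% = 0.0111667.
Level-payment amortization: P = B₀·r / (1 − (1+r)^(−n)) = 950.00·0.0111667 / (1 − 1.01117^(−12)).
Denominator 1 − (1+r)^(−12) = 0.124760186.
P = 10.6083 / 0.124760186 ≈ 85.03.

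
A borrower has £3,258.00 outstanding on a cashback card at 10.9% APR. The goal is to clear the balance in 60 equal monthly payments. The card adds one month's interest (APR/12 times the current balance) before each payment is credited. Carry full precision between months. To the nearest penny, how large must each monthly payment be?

Monthly rate r = 10.9%/12 = 0.908333% = 0.00908333.
Level-payment amortization: P = B₀·r / (1 − (1+r)^(−n)) = 3258.00·0.00908333 / (1 − 1.00908^(−60)).
Denominator 1 − (1+r)^(−60) = 0.418729863.
P = 29.5935 / 0.418729863 ≈ 70.67.

£70.67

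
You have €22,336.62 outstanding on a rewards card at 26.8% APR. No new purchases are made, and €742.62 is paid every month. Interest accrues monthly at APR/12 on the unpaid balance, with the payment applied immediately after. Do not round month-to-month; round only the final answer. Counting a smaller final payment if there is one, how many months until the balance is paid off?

51 months

Monthly rate r = 26.8%/12 = 2.23333% = 0.0223333.
Recurrence: B ← B·(1+r) − €742.62.
Month 1: interest €498.85; balance after payment €22,092.85.
Month 2: interest €493.41; balance after payment €21,843.64.
Closed form: n = −ln(1 − rB₀/P)/ln(1+r) = −ln(0.32826)/ln(1.02233) ≈ 50.434, so the balance reaches zero during payment 51.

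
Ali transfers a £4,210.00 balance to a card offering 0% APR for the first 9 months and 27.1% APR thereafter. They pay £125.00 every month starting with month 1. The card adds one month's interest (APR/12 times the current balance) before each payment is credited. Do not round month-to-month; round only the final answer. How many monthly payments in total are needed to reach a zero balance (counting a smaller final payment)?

Promo months 1–9 at r₀ = 0%/12 = 0; months 10+ at r₁ = 27.1%/12 = 0.0225833.
After month 9 (no interest yet): B = £4,210.00 − 9·£125.00 = £3,085.00.
Then at r₁ with £125.00/mo: n₂ = −ln(1 − r₁·B/P)/ln(1+r₁) ≈ 36.49 → 37 more payments.

46 months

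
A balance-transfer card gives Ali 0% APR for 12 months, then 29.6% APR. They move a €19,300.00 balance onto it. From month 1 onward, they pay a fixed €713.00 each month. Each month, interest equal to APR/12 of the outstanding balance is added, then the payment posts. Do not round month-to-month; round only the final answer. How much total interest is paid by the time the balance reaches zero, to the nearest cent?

€2,854.79

Promo months 1–12 at r₀ = 0%/12 = 0; months 13+ at r₁ = 29.6%/12 = 0.0246667.
After month 12 (no interest yet): B = €19,300.00 − 12·€713.00 = €10,744.00.
Then at r₁ with €713.00/mo: n₂ = −ln(1 − r₁·B/P)/ln(1+r₁) ≈ 19.07 → 20 more payments.
Total paid = 31·€713.00 + €51.79 = €22,154.79; interest = €22,154.79 − €19,300.00 = €2,854.79.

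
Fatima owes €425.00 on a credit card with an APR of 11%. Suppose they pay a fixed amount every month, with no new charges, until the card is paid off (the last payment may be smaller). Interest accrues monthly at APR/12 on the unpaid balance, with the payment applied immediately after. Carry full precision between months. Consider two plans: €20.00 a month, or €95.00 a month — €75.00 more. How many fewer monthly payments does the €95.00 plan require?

Monthly rate r = 11%/12 = 0.916667% = 0.00916667.
At €20.00/mo: n = ⌈−ln(1 − rB₀/P)/ln(1+r)⌉ = 24 payments (last €14.88); total interest = total paid − €425.00 = €49.88.
At €95.00/mo: 5 payments (last €56.05); total interest €11.05.
Payments saved = 24 − 5 = 19.

19 fewer payments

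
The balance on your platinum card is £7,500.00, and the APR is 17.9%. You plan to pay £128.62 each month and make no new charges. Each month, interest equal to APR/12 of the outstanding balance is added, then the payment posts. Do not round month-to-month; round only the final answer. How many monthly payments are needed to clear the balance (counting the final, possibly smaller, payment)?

138 payments

Monthly rate r = 17.9%/12 = 1.49167% = 0.0149167.
Recurrence: B ← B·(1+r) − £128.62.
Month 1: interest £111.87; balance after payment £7,483.26.
Month 2: interest £111.63; balance after payment £7,466.26.
Closed form: n = −ln(1 − rB₀/P)/ln(1+r) = −ln(0.13019)/ln(1.01492) ≈ 137.694, so the balance reaches zero during payment 138.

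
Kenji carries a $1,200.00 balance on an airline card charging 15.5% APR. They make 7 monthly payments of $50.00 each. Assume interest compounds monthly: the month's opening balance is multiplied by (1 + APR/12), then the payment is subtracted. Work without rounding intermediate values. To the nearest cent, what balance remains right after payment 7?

$948.94

Monthly rate r = 15.5%/12 = 1.29167% = 0.0129167.
Each month: B ← B·(1+r) − $50.00.
Month 1: interest $15.50; balance after payment $1,165.50.
Month 2: interest $15.05; balance after payment $1,130.55.
Month 3: interest $14.60; balance after payment $1,095.16.
Month 4: interest $14.15; balance after payment $1,059.30.
Month 5: interest $13.68; balance after payment $1,022.99.
Month 6: interest $13.21; balance after payment $986.20.
Month 7: interest $12.74; balance after payment $948.94.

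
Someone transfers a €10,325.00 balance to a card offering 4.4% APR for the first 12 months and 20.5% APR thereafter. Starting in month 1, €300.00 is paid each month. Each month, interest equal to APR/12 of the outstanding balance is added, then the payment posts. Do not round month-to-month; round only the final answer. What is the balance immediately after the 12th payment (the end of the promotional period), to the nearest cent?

Promo months 1–12 at r₀ = 4.4%/12 = 0.00366667; months 13+ at r₁ = 20.5%/12 = 0.0170833.
After month 12: iterate B ← B·(1+r₀) − €300.00 for 12 months → €7,115.08.

€7,115.08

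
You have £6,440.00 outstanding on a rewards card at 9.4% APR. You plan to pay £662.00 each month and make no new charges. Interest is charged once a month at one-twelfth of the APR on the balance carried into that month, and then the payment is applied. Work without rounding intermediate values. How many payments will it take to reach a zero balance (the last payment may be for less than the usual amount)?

Monthly rate r = 9.4%/12 = 0.783333% = 0.00783333.
Recurrence: B ← B·(1+r) − £662.00.
Month 1: interest £50.45; balance after payment £5,828.45.
Month 2: interest £45.66; balance after payment £5,212.10.
Closed form: n = −ln(1 − rB₀/P)/ln(1+r) = −ln(0.9238)/ln(1.00783) ≈ 10.158, so the balance reaches zero during payment 11.

11 payments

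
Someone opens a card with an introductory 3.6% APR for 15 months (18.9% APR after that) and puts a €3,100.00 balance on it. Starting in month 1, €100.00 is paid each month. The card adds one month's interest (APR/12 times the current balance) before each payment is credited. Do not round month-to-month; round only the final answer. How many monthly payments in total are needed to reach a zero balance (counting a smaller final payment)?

36 payments

Promo months 1–15 at r₀ = 3.6%/12 = 0.003; months 16+ at r₁ = 18.9%/12 = 0.01575.
After month 15: iterate B ← B·(1+r₀) − €100.00 for 15 months → €1,710.55.
Then at r₁ with €100.00/mo: n₂ = −ln(1 − r₁·B/P)/ln(1+r₁) ≈ 20.09 → 21 more payments.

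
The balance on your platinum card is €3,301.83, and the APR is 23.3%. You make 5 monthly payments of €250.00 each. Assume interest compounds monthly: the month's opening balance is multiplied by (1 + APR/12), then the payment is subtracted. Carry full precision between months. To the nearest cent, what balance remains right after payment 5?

€2,335.58

Monthly rate r = 23.3%/12 = 1.94167% = 0.0194167.
Each month: B ← B·(1+r) − €250.00.
Month 1: interest €64.11; balance after payment €3,115.94.
Month 2: interest €60.50; balance after payment €2,926.44.
Month 3: interest €56.82; balance after payment €2,733.26.
Month 4: interest €53.07; balance after payment €2,536.33.
Month 5: interest €49.25; balance after payment €2,335.58.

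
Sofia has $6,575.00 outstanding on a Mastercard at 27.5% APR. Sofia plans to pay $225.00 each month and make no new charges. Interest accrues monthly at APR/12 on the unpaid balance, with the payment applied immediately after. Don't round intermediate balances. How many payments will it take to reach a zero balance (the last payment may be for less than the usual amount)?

Monthly rate r = 27.5%/12 = 2.29167% = 0.0229167.
Recurrence: B ← B·(1+r) − $225.00.
Month 1: interest $150.68; balance after payment $6,500.68.
Month 2: interest $148.97; balance after payment $6,424.65.
Closed form: n = −ln(1 − rB₀/P)/ln(1+r) = −ln(0.33032)/ln(1.02292) ≈ 48.887, so the balance reaches zero during payment 49.

49 months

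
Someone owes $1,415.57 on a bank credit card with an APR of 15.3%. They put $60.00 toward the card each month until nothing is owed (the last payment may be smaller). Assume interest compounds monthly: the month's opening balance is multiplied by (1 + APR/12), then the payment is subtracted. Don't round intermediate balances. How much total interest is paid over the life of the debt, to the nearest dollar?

Monthly rate r = 15.3%/12 = 1.275% = 0.01275.
Payoff takes n = ⌈−ln(1 − rB₀/P)/ln(1+r)⌉ = ⌈28.244⌉ = 29 payments; the last is $14.69.
Total paid = 28·$60.00 + $14.69 = $1,694.69.
Total interest = total paid − principal = $1,694.69 − $1,415.57 = $279.12.

$279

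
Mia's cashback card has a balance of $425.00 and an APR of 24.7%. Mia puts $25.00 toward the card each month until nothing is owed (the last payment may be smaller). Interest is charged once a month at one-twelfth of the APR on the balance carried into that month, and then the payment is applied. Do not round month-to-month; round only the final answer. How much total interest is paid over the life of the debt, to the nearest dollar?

$103

Monthly rate r = 24.7%/12 = 2.05833% = 0.0205833.
Payoff takes n = ⌈−ln(1 − rB₀/P)/ln(1+r)⌉ = ⌈21.137⌉ = 22 payments; the last is $3.46.
Total paid = 21·$25.00 + $3.46 = $528.46.
Total interest = total paid − principal = $528.46 − $425.00 = $103.46.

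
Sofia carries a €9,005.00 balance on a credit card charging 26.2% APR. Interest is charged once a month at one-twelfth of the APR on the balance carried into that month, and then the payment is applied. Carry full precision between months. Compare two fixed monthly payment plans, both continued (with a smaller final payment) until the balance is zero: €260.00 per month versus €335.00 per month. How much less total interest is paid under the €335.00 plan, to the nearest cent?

Monthly rate r = 26.2%/12 = 2.18333% = 0.0218333.
At €260.00/mo: n = ⌈−ln(1 − rB₀/P)/ln(1+r)⌉ = 66 payments (last €90.52); total interest = total paid − €9,005.00 = €7,985.52.
At €335.00/mo: 41 payments (last €312.19); total interest €4,707.19.
Interest saved = €7,985.52 − €4,707.19 = €3,278.33.

€3,278.33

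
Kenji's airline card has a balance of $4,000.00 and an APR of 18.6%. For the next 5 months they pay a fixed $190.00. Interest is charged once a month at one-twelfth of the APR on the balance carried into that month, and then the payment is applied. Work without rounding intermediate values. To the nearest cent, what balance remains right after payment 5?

$3,339.85

Monthly rate r = 18.6%/12 = 1.55% = 0.0155.
Each month: B ← B·(1+r) − $190.00.
Month 1: interest $62.00; balance after payment $3,872.00.
Month 2: interest $60.02; balance after payment $3,742.02.
Month 3: interest $58.00; balance after payment $3,610.02.
Month 4: interest $55.96; balance after payment $3,475.97.
Month 5: interest $53.88; balance after payment $3,339.85.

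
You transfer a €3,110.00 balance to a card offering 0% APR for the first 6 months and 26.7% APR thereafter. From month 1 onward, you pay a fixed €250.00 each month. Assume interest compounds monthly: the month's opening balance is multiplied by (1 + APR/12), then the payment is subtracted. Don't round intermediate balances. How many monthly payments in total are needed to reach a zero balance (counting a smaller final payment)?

14 payments

Promo months 1–6 at r₀ = 0%/12 = 0; months 7+ at r₁ = 26.7%/12 = 0.02225.
After month 6 (no interest yet): B = €3,110.00 − 6·€250.00 = €1,610.00.
Then at r₁ with €250.00/mo: n₂ = −ln(1 − r₁·B/P)/ln(1+r₁) ≈ 7.03 → 8 more payments.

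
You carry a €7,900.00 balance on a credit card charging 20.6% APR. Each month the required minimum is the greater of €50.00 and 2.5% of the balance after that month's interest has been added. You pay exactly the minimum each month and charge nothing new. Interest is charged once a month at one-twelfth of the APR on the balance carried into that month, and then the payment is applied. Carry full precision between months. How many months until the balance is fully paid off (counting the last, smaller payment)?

Monthly rate r = 20.6%/12 = 1.71667% = 0.0171667.
While 2.5% of the post-interest balance exceeds €50.00, each month B ← (B·(1+r))·(1 − 0.025), i.e. B shrinks by the factor (1+r)·0.975 = 0.99174.
This holds for months 1–168. Entering month 169 the balance is €1,960.10; 2.5% of the post-interest balance is now below €50.00, so the flat €50.00 minimum applies from here.
From month 169 a fixed €50.00 at rate r clears €1,960.10 in 66 more payments. Total: 168 + 66 = 234 months.

234 months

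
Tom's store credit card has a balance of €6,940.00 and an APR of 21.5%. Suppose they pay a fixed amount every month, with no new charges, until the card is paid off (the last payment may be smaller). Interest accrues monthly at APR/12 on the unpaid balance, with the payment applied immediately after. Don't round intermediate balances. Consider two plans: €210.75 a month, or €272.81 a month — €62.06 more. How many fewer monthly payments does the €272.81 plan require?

16 fewer payments

Monthly rate r = 21.5%/12 = 1.79167% = 0.0179167.
At €210.75/mo: n = ⌈−ln(1 − rB₀/P)/ln(1+r)⌉ = 51 payments (last €44.05); total interest = total paid − €6,940.00 = €3,641.55.
At €272.81/mo: 35 payments (last €71.60); total interest €2,407.14.
Payments saved = 51 − 35 = 16.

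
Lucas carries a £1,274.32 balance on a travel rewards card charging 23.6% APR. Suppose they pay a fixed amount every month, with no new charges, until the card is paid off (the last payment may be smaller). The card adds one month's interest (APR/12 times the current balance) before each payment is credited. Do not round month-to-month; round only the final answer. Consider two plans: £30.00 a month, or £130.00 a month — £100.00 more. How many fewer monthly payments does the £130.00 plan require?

82 fewer payments

Monthly rate r = 23.6%/12 = 1.96667% = 0.0196667.
At £30.00/mo: n = ⌈−ln(1 − rB₀/P)/ln(1+r)⌉ = 93 payments (last £19.15); total interest = total paid − £1,274.32 = £1,504.83.
At £130.00/mo: 11 payments (last £129.52); total interest £155.20.
Payments saved = 93 − 11 = 82.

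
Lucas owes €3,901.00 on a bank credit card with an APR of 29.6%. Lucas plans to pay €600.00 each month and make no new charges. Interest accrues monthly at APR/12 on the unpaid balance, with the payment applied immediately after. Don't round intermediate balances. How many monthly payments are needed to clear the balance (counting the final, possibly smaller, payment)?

Monthly rate r = 29.6%/12 = 2.46667% = 0.0246667.
Recurrence: B ← B·(1+r) − €600.00.
Month 1: interest €96.22; balance after payment €3,397.22.
Month 2: interest €83.80; balance after payment €2,881.02.
Closed form: n = −ln(1 − rB₀/P)/ln(1+r) = −ln(0.83963)/ln(1.02467) ≈ 7.174, so the balance reaches zero during payment 8.

8 months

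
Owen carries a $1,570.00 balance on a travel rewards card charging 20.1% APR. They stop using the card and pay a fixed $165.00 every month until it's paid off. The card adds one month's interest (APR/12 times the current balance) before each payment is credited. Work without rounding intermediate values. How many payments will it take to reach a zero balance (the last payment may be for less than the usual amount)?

11 months

Monthly rate r = 20.1%/12 = 1.675% = 0.01675.
Recurrence: B ← B·(1+r) − $165.00.
Month 1: interest $26.30; balance after payment $1,431.30.
Month 2: interest $23.97; balance after payment $1,290.27.
Closed form: n = −ln(1 − rB₀/P)/ln(1+r) = −ln(0.84062)/ln(1.01675) ≈ 10.452, so the balance reaches zero during payment 11.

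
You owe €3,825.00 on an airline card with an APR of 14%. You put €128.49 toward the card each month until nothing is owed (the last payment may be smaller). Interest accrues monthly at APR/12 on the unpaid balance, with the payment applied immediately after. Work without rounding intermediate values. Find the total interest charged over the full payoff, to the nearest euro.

Monthly rate r = 14%/12 = 1.16667% = 0.0116667.
Payoff takes n = ⌈−ln(1 − rB₀/P)/ln(1+r)⌉ = ⌈36.782⌉ = 37 payments; the last is €100.64.
Total paid = 36·€128.49 + €100.64 = €4,726.28.
Total interest = total paid − principal = €4,726.28 − €3,825.00 = €901.28.

€901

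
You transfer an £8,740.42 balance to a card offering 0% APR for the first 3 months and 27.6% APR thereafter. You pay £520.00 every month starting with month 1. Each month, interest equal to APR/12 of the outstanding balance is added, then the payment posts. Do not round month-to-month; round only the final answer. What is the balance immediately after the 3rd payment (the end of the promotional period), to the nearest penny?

£7,180.42

Promo months 1–3 at r₀ = 0%/12 = 0; months 4+ at r₁ = 27.6%/12 = 0.023.
After month 3 (no interest yet): B = £8,740.42 − 3·£520.00 = £7,180.42.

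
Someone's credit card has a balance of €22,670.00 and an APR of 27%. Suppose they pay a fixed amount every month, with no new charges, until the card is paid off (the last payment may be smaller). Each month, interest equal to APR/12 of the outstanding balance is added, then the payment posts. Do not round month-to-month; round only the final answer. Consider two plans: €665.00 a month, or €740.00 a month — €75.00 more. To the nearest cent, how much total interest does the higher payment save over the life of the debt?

Monthly rate r = 27%/12 = 2.25% = 0.0225.
At €665.00/mo: n = ⌈−ln(1 − rB₀/P)/ln(1+r)⌉ = 66 payments (last €317.34); total interest = total paid − €22,670.00 = €20,872.34.
At €740.00/mo: 53 payments (last €396.66); total interest €16,206.66.
Interest saved = €20,872.34 − €16,206.66 = €4,665.68.

€4,665.68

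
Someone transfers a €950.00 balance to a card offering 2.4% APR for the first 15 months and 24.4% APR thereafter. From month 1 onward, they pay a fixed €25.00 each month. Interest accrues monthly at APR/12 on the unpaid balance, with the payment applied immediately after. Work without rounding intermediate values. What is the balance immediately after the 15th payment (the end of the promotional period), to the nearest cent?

€598.61

Promo months 1–15 at r₀ = 2.4%/12 = 0.002; months 16+ at r₁ = 24.4%/12 = 0.0203333.
After month 15: iterate B ← B·(1+r₀) − €25.00 for 15 months → €598.61.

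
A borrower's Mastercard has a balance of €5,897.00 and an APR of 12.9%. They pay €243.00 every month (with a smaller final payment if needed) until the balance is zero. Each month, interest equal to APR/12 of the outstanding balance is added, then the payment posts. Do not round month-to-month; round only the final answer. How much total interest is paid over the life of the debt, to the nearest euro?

€973

Monthly rate r = 12.9%/12 = 1.075% = 0.01075.
Payoff takes n = ⌈−ln(1 − rB₀/P)/ln(1+r)⌉ = ⌈28.271⌉ = 29 payments; the last is €66.05.
Total paid = 28·€243.00 + €66.05 = €6,870.05.
Total interest = total paid − principal = €6,870.05 − €5,897.00 = €973.05.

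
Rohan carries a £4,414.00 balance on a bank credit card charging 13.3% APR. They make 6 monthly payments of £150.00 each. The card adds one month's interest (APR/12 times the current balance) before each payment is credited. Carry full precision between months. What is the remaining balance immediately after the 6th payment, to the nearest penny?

£3,790.48

Monthly rate r = 13.3%/12 = 1.10833% = 0.0110833.
Each month: B ← B·(1+r) − £150.00.
Month 1: interest £48.92; balance after payment £4,312.92.
Month 2: interest £47.80; balance after payment £4,210.72.
Month 3: interest £46.67; balance after payment £4,107.39.
Month 4: interest £45.52; balance after payment £4,002.92.
Month 5: interest £44.37; balance after payment £3,897.28.
Month 6: interest £43.19; balance after payment £3,790.48.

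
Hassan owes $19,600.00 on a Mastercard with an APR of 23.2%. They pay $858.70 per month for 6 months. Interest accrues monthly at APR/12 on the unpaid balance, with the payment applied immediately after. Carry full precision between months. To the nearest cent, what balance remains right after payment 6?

$16,578.63

Monthly rate r = 23.2%/12 = 1.93333% = 0.0193333.
Each month: B ← B·(1+r) − $858.70.
Month 1: interest $378.93; balance after payment $19,120.23.
Month 2: interest $369.66; balance after payment $18,631.19.
Month 3: interest $360.20; balance after payment $18,132.69.
Month 4: interest $350.57; balance after payment $17,624.56.
Month 5: interest $340.74; balance after payment $17,106.60.
Month 6: interest $330.73; balance after payment $16,578.63.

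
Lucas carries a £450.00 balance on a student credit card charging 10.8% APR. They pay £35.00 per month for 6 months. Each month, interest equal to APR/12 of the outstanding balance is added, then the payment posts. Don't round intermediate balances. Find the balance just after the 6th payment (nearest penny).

Monthly rate r = 10.8%/12 = 0.9% = 0.009.
Each month: B ← B·(1+r) − £35.00.
Month 1: interest £4.05; balance after payment £419.05.
Month 2: interest £3.77; balance after payment £387.82.
Month 3: interest £3.49; balance after payment £356.31.
Month 4: interest £3.21; balance after payment £324.52.
Month 5: interest £2.92; balance after payment £292.44.
Month 6: interest £2.63; balance after payment £260.07.

£260.07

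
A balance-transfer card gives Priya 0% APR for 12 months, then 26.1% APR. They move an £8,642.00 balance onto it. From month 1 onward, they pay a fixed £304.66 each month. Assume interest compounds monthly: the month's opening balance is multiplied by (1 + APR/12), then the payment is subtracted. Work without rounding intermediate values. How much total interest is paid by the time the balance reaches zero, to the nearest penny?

Promo months 1–12 at r₀ = 0%/12 = 0; months 13+ at r₁ = 26.1%/12 = 0.02175.
After month 12 (no interest yet): B = £8,642.00 − 12·£304.66 = £4,986.08.
Then at r₁ with £304.66/mo: n₂ = −ln(1 − r₁·B/P)/ln(1+r₁) ≈ 20.45 → 21 more payments.
Total paid = 32·£304.66 + £137.59 = £9,886.71; interest = £9,886.71 − £8,642.00 = £1,244.71.

£1,244.71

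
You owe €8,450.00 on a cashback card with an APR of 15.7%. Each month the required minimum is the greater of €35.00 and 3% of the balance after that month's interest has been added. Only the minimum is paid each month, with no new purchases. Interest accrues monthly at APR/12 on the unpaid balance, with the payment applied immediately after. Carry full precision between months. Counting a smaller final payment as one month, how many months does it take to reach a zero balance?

158 months

Monthly rate r = 15.7%/12 = 1.30833% = 0.0130833.
While 3% of the post-interest balance exceeds €35.00, each month B ← (B·(1+r))·(1 − 0.03), i.e. B shrinks by the factor (1+r)·0.97 = 0.98269.
This holds for months 1–115. Entering month 116 the balance is €1,134.49; 3% of the post-interest balance is now below €35.00, so the flat €35.00 minimum applies from here.
From month 116 a fixed €35.00 at rate r clears €1,134.49 in 43 more payments. Total: 115 + 43 = 158 months.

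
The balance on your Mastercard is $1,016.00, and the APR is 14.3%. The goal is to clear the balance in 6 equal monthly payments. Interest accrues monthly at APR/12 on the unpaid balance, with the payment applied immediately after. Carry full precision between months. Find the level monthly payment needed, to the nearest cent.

Monthly rate r = 14.3%/12 = 1.19167% = 0.0119167.
Level-payment amortization: P = B₀·r / (1 − (1+r)^(−n)) = 1016.00·0.0119167 / (1 − 1.01192^(−6)).
Denominator 1 − (1+r)^(−6) = 0.0686101385.
P = 12.1073 / 0.0686101385 ≈ 176.47.

$176.47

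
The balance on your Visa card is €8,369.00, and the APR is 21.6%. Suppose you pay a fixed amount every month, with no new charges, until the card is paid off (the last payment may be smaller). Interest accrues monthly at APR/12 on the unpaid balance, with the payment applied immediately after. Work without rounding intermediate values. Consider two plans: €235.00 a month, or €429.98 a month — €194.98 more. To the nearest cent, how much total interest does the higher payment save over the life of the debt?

Monthly rate r = 21.6%/12 = 1.8% = 0.018.
At €235.00/mo: n = ⌈−ln(1 − rB₀/P)/ln(1+r)⌉ = 58 payments (last €101.16); total interest = total paid − €8,369.00 = €5,127.16.
At €429.98/mo: 25 payments (last €76.68); total interest €2,027.20.
Interest saved = €5,127.16 − €2,027.20 = €3,099.96.

€3,099.96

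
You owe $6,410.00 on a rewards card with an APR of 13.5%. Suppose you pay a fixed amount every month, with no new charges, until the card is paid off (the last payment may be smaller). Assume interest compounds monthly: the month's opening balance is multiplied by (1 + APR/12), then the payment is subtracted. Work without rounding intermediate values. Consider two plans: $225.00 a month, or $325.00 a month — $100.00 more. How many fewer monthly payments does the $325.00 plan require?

12 fewer payments

Monthly rate r = 13.5%/12 = 1.125% = 0.01125.
At $225.00/mo: n = ⌈−ln(1 − rB₀/P)/ln(1+r)⌉ = 35 payments (last $121.66); total interest = total paid − $6,410.00 = $1,361.66.
At $325.00/mo: 23 payments (last $138.79); total interest $878.79.
Payments saved = 35 − 23 = 12.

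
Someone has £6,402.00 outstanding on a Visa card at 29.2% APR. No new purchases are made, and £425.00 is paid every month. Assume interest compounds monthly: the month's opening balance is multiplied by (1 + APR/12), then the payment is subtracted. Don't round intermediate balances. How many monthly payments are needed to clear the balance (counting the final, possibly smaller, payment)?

Monthly rate r = 29.2%/12 = 2.43333% = 0.0243333.
Recurrence: B ← B·(1+r) − £425.00.
Month 1: interest £155.78; balance after payment £6,132.78.
Month 2: interest £149.23; balance after payment £5,857.01.
Closed form: n = −ln(1 − rB₀/P)/ln(1+r) = −ln(0.63345)/ln(1.02433) ≈ 18.990, so the balance reaches zero during payment 19.

19 months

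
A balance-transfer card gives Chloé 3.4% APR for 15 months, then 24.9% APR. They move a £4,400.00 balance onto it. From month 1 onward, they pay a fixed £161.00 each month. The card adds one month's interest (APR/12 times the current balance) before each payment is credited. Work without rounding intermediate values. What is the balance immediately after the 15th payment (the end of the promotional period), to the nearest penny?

Promo months 1–15 at r₀ = 3.4%/12 = 0.00283333; months 16+ at r₁ = 24.9%/12 = 0.02075.
After month 15: iterate B ← B·(1+r₀) − £161.00 for 15 months → £2,127.26.

£2,127.26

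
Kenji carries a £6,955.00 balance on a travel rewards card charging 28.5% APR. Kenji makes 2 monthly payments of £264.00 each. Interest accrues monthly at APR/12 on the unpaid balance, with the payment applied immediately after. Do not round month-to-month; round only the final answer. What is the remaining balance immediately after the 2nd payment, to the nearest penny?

Monthly rate r = 28.5%/12 = 2.375% = 0.02375.
Each month: B ← B·(1+r) − £264.00.
Month 1: interest £165.18; balance after payment £6,856.18.
Month 2: interest £162.83; balance after payment £6,755.02.

£6,755.02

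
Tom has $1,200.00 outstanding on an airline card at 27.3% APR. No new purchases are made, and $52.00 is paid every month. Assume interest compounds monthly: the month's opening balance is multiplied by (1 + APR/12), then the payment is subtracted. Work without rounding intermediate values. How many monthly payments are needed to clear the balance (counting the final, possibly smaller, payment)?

Monthly rate r = 27.3%/12 = 2.275% = 0.02275.
Recurrence: B ← B·(1+r) − $52.00.
Month 1: interest $27.30; balance after payment $1,175.30.
Month 2: interest $26.74; balance after payment $1,150.04.
Closed form: n = −ln(1 − rB₀/P)/ln(1+r) = −ln(0.475)/ln(1.02275) ≈ 33.093, so the balance reaches zero during payment 34.

34 payments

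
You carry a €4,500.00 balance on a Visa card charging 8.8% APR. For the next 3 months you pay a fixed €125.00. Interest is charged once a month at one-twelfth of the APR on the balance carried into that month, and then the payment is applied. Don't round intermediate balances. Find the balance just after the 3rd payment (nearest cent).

Monthly rate r = 8.8%/12 = 0.733333% = 0.00733333.
Each month: B ← B·(1+r) − €125.00.
Month 1: interest €33.00; balance after payment €4,408.00.
Month 2: interest €32.33; balance after payment €4,315.33.
Month 3: interest €31.65; balance after payment €4,221.97.

€4,221.97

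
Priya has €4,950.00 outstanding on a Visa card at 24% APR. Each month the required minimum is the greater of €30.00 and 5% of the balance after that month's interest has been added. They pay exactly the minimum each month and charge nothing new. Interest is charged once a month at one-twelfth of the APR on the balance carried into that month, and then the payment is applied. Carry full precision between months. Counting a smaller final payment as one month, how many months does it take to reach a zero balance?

Monthly rate r = 24%/12 = 2% = 0.02.
While 5% of the post-interest balance exceeds €30.00, each month B ← (B·(1+r))·(1 − 0.05), i.e. B shrinks by the factor (1+r)·0.95 = 0.969.
This holds for months 1–68. Entering month 69 the balance is €581.60; 5% of the post-interest balance is now below €30.00, so the flat €30.00 minimum applies from here.
From month 69 a fixed €30.00 at rate r clears €581.60 in 25 more payments. Total: 68 + 25 = 93 months.

93 months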